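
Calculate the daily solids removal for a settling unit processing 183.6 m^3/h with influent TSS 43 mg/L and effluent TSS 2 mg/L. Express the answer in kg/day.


Concentration drop: TSS_in - TSS_out = 43 - 2 = 41 mg/L
Hourly solids removed = Q * dTSS = 183.6 m^3/h * 41 mg/L = 7527.6 g/h  (m^3/h * mg/L = g/h)
Daily solids removed = 7527.6 * 24 = 180662.4 g/day
Convert g to kg: 180662.4 / 1000 = 180.6624 kg/day

180.6624 kg/day


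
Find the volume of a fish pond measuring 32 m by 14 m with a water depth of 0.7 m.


Base area = L * W = 32 * 14 = 448 m^2
Volume = area * depth = 448 * 0.7 = 313.6 m^3

313.6 m^3


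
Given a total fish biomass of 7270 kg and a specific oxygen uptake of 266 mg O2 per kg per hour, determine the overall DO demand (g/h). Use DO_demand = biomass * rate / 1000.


Total O2 consumption (mg/h) = 7270 kg * 266 mg/(kg*h) = 1933820 mg/h
Convert to g/h: 1933820 / 1000 = 1933.82 g/h

1933.82 g/h


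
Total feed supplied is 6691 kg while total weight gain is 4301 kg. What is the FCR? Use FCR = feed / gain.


FCR = feed consumed / weight gained
FCR = 6691 kg / 4301 kg = 1.55568

1.55568


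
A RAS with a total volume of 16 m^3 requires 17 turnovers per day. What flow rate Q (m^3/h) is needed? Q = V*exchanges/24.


Daily recirculation volume = 16 m^3 * 17 = 272 m^3/day
Flow rate Q = daily volume / 24 h = 272 / 24 = 11.3333 m^3/h

11.3333 m^3/h


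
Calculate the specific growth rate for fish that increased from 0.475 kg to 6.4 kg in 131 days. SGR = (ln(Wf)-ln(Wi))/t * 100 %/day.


ln(W_f) = ln(6.4) = 1.856298
ln(W_i) = ln(0.475) = -0.74444047
ln(W_f) - ln(W_i) = 1.856298 - -0.74444047 = 2.6007385
SGR = 2.6007385 / 131 * 100 = 1.9853 %/day

1.9853 %/day


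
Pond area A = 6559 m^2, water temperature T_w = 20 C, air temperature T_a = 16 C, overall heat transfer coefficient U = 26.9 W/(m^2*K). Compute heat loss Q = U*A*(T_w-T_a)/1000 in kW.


Temperature difference dT = 20 - 16 = 4 K
Heat loss (W) = U * A * dT = 26.9 * 6559 * 4 = 705748.4 W
Convert to kW: 705748.4 / 1000 = 705.7484 kW

705.7484 kW


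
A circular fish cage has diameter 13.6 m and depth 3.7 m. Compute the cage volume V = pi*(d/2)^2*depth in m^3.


r = d/2 = 13.6/2 = 6.8 m
Base area = pi*r^2 = pi*6.8^2 = 145.26724 m^2
Volume = 145.26724 * 3.7 = 537.489 m^3

537.489 m^3


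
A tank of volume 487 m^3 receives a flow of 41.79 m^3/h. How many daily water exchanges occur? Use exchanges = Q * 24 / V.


Daily flow volume = 41.79 m^3/h * 24 h = 1002.96 m^3/day
Exchanges = daily flow / tank volume = 1002.96 / 487 = 2.05947 exchanges/day

2.05947 exchanges/day


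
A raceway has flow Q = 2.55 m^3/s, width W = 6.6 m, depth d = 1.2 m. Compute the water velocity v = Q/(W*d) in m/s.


Cross-sectional area = W * d = 6.6 * 1.2 = 7.92 m^2
Velocity = Q / A = 2.55 / 7.92 = 0.32197 m/s

0.32197 m/s


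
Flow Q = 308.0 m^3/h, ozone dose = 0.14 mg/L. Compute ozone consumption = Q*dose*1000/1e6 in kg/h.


O3 demand (mg/h) = Q * dose * 1000 = 308.0 * 0.14 * 1000 = 43120 mg/h
Convert mg to kg: 43120 / 1e6 = 0.04312 kg/h

0.04312 kg/h


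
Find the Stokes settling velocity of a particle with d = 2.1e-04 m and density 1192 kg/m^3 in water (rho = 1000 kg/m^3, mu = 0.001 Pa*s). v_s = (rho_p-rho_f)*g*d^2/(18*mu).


Density difference: rho_p - rho_f = 1192 - 1000 = 192 kg/m^3
d^2 = (2.1e-04)^2 = 4.41e-08 m^2
Numerator = (rho_p - rho_f) * g * d^2 = 192 * 9.81 * 4.41e-08 = 8.3063232e-05
Denominator = 18 * mu = 18 * 0.001 = 0.018
v_s = 8.3063232e-05 / 0.018 = 0.00461462 m/s
Check: Re = rho_f * v_s * d / mu = 1000 * 0.00461462 * 2.1e-04 / 0.001 = 0.969 < 1, so Stokes' law applies.

0.00461462 m/s


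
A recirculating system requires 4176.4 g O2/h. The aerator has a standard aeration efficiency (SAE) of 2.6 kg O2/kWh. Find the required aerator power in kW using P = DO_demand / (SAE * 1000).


SAE in g O2/kWh = 2.6 * 1000 = 2600 g/kWh
P = DO_demand / SAE_g = 4176.4 / 2600 = 1.60631 kW

1.60631 kW


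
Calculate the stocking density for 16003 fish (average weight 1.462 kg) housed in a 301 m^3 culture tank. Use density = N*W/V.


Total biomass = 16003 fish * 1.462 kg = 23396.386 kg
Density = total biomass / volume = 23396.386 / 301 = 77.7289 kg/m^3

77.7289 kg/m^3


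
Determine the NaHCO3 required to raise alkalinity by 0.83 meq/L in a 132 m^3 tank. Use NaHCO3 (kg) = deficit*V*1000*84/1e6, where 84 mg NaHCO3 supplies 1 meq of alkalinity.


Tank volume in L = 132 m^3 * 1000 = 132000 L
Total meq required = 0.83 meq/L * 132000 L = 109560 meq
NaHCO3 mass = 109560 meq * 84 mg/meq / 1e6 = 9.20304 kg

9.20304 kg


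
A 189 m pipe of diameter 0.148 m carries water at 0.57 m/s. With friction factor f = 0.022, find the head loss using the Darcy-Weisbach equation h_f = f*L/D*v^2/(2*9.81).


v^2 = 0.57^2 = 0.3249 m^2/s^2
L/D = 189/0.148 = 1277.027
h_f = f*(L/D)*v^2/(2g) = 0.022 * 1277.027 * 0.3249 / 19.62 = 0.465236 m

0.465236 m


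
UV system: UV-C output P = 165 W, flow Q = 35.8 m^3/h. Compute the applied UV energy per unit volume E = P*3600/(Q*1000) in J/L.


Energy delivered per hour = 165 W * 3600 s = 594000 J/h
Volume treated per hour = 35.8 m^3/h * 1000 = 35800 L/h
dose = 594000 / 35800 = 16.5922 J/L

16.5922 J/L


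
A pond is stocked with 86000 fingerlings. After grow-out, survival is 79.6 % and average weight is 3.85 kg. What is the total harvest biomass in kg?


Survivors = 86000 * 79.6/100 = 68456 fish
Harvest biomass = survivors * W_f = 68456 * 3.85 = 263555.6 kg

263555.6 kg


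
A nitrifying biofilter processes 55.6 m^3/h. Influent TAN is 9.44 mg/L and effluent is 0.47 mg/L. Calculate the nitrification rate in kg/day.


Concentration drop: TAN_in - TAN_out = 9.44 - 0.47 = 8.97 mg/L
Hourly TAN removed = Q * dTAN = 55.6 m^3/h * 8.97 mg/L = 498.732 g/h  (m^3/h * mg/L = g/h)
Daily TAN removed = 498.732 * 24 = 11969.568 g/day
Convert to kg/day: 11969.568 / 1000 = 11.969568 kg/day

11.969568 kg/day


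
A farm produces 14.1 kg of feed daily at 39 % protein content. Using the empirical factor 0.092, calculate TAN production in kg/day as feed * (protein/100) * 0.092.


Protein in feed = 14.1 * 39/100 = 5.499 kg/day
TAN = protein * 0.092 = 5.499 * 0.092 = 0.505908 kg/day

0.505908 kg/day


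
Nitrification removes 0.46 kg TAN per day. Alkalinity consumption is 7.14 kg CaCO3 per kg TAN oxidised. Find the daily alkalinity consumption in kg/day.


Alkalinity factor: 7.14 kg CaCO3 consumed per kg TAN nitrified
alk = 0.46 kg TAN * 7.14 = 3.2844 kg CaCO3/day

3.2844 kg CaCO3/day


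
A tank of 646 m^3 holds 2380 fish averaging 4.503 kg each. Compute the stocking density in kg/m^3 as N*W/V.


Total biomass = 2380 fish * 4.503 kg = 10717.14 kg
Density = total biomass / volume = 10717.14 / 646 = 16.59 kg/m^3

16.59 kg/m^3


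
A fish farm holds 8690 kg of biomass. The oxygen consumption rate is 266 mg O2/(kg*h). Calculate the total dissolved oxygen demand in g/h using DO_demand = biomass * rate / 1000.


Total O2 consumption (mg/h) = 8690 kg * 266 mg/(kg*h) = 2311540 mg/h
Convert to g/h: 2311540 / 1000 = 2311.54 g/h

2311.54 g/h


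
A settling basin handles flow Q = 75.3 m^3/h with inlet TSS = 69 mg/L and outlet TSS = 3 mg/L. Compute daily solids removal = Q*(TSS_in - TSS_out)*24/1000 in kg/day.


Concentration drop: TSS_in - TSS_out = 69 - 3 = 66 mg/L
Hourly solids removed = Q * dTSS = 75.3 m^3/h * 66 mg/L = 4969.8 g/h  (m^3/h * mg/L = g/h)
Daily solids removed = 4969.8 * 24 = 119275.2 g/day
Convert g to kg: 119275.2 / 1000 = 119.2752 kg/day

119.2752 kg/day


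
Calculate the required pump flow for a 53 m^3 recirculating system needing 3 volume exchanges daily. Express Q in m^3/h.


Daily recirculation volume = 53 m^3 * 3 = 159 m^3/day
Flow rate Q = daily volume / 24 h = 159 / 24 = 6.625 m^3/h

6.625 m^3/h


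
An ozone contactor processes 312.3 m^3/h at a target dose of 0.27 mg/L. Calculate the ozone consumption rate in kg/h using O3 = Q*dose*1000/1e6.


O3 demand (mg/h) = Q * dose * 1000 = 312.3 * 0.27 * 1000 = 84321 mg/h
Convert mg to kg: 84321 / 1e6 = 0.084321 kg/h

0.084321 kg/h


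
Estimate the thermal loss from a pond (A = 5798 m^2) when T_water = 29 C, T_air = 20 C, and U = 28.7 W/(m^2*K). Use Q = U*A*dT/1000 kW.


Temperature difference dT = 29 - 20 = 9 K
Heat loss (W) = U * A * dT = 28.7 * 5798 * 9 = 1497623.4 W
Convert to kW: 1497623.4 / 1000 = 1497.6234 kW

1497.6234 kW


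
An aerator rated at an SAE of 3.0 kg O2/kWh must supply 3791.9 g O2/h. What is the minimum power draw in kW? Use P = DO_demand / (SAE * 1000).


SAE in g O2/kWh = 3.0 * 1000 = 3000 g/kWh
P = DO_demand / SAE_g = 3791.9 / 3000 = 1.26397 kW

1.26397 kW


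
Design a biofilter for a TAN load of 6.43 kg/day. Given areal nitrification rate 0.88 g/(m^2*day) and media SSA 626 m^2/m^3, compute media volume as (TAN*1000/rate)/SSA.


A = 6.43*1000 / 0.88 = 7306.8182 m^2
V = 7306.8182 / 626 = 11.6722

11.6722 m^3


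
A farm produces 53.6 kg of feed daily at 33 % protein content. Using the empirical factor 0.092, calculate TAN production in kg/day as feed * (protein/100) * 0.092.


Protein in feed = 53.6 * 33/100 = 17.688 kg/day
TAN = protein * 0.092 = 17.688 * 0.092 = 1.627296 kg/day

1.627296 kg/day


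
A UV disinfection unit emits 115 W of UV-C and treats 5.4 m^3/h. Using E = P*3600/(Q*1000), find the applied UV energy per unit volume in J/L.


Energy delivered per hour = 115 W * 3600 s = 414000 J/h
Volume treated per hour = 5.4 m^3/h * 1000 = 5400 L/h
dose = 414000 / 5400 = 76.6667 J/L

76.6667 J/L


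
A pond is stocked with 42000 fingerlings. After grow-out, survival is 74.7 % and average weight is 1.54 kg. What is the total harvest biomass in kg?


Survivors = 42000 * 74.7/100 = 31374 fish
Harvest biomass = survivors * W_f = 31374 * 1.54 = 48315.96 kg

48315.96 kg


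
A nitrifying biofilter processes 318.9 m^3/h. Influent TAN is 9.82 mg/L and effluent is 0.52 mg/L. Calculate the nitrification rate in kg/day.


Concentration drop: TAN_in - TAN_out = 9.82 - 0.52 = 9.3 mg/L
Hourly TAN removed = Q * dTAN = 318.9 m^3/h * 9.3 mg/L = 2965.77 g/h  (m^3/h * mg/L = g/h)
Daily TAN removed = 2965.77 * 24 = 71178.48 g/day
Convert to kg/day: 71178.48 / 1000 = 71.17848 kg/day

71.17848 kg/day


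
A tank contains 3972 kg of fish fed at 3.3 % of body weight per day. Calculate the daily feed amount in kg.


Feeding rate fraction = 3.3% / 100 = 0.033
Daily feed = 3972 kg * 0.033 = 131.076 kg/day

131.076 kg/day


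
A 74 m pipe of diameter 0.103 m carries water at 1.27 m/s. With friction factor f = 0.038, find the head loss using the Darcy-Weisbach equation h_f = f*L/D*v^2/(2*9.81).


v^2 = 1.27^2 = 1.6129 m^2/s^2
L/D = 74/0.103 = 718.4466
h_f = f*(L/D)*v^2/(2g) = 0.038 * 718.4466 * 1.6129 / 19.62 = 2.24433 m

2.24433 m


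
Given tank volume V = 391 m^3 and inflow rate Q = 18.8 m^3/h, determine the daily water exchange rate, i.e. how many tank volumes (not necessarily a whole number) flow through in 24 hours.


Daily flow volume = 18.8 m^3/h * 24 h = 451.2 m^3/day
Exchanges = daily flow / tank volume = 451.2 / 391 = 1.15396 exchanges/day

1.15396 exchanges/day


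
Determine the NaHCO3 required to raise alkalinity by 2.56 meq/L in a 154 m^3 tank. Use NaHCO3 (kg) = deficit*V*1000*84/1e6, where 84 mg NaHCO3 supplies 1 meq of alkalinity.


Tank volume in L = 154 m^3 * 1000 = 154000 L
Total meq required = 2.56 meq/L * 154000 L = 394240 meq
NaHCO3 mass = 394240 meq * 84 mg/meq / 1e6 = 33.1162 kg

33.1162 kg


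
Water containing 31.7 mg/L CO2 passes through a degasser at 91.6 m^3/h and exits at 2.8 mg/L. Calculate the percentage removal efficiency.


CO2_out / CO2_in = 2.8 / 31.7 = 0.088328076
Fraction remaining = 0.088328076
efficiency = (1 - 0.088328076) * 100 = 91.1672 %

91.1672 %


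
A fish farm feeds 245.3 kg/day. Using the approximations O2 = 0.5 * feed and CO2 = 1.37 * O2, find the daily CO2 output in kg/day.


O2 = 245.3 * 0.5 = 122.65
CO2 = 122.65 * 1.37 = 168.0305

168.0305 kg/day


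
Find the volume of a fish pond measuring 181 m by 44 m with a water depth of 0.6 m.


Base area = L * W = 181 * 44 = 7964 m^2
Volume = area * depth = 7964 * 0.6 = 4778.4 m^3

4778.4 m^3


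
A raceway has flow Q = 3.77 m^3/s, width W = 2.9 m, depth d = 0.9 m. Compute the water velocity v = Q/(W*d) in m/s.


Cross-sectional area = W * d = 2.9 * 0.9 = 2.61 m^2
Velocity = Q / A = 3.77 / 2.61 = 1.44444 m/s

1.44444 m/s


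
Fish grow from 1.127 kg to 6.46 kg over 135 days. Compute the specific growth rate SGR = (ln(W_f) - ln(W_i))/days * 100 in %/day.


ln(W_f) = ln(6.46) = 1.8656293
ln(W_i) = ln(1.127) = 0.11955924
ln(W_f) - ln(W_i) = 1.8656293 - 0.11955924 = 1.7460701
SGR = 1.7460701 / 135 * 100 = 1.29339 %/day

1.29339 %/day


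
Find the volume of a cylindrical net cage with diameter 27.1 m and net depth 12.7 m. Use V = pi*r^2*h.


r = d/2 = 27.1/2 = 13.55 m
Base area = pi*r^2 = pi*13.55^2 = 576.80427 m^2
Volume = 576.80427 * 12.7 = 7325.41 m^3

7325.41 m^3


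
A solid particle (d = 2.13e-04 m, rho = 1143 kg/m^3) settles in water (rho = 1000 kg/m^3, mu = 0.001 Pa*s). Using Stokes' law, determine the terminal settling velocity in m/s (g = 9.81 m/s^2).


Density difference: rho_p - rho_f = 1143 - 1000 = 143 kg/m^3
d^2 = (2.13e-04)^2 = 4.5369e-08 m^2
Numerator = (rho_p - rho_f) * g * d^2 = 143 * 9.81 * 4.5369e-08 = 6.3644994e-05
Denominator = 18 * mu = 18 * 0.001 = 0.018
v_s = 6.3644994e-05 / 0.018 = 0.00353583 m/s
Check: Re = rho_f * v_s * d / mu = 1000 * 0.00353583 * 2.13e-04 / 0.001 = 0.753 < 1, so Stokes' law applies.

0.00353583 m/s


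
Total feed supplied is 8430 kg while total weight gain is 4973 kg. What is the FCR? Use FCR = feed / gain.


FCR = feed consumed / weight gained
FCR = 8430 kg / 4973 kg = 1.69515

1.69515


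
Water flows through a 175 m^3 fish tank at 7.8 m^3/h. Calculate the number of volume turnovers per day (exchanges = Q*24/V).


Daily flow volume = 7.8 m^3/h * 24 h = 187.2 m^3/day
Exchanges = daily flow / tank volume = 187.2 / 175 = 1.06971 exchanges/day

1.06971 exchanges/day


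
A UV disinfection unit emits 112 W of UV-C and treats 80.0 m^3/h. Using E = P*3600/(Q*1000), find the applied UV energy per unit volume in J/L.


Energy delivered per hour = 112 W * 3600 s = 403200 J/h
Volume treated per hour = 80.0 m^3/h * 1000 = 80000 L/h
dose = 403200 / 80000 = 5.04 J/L

5.04 J/L


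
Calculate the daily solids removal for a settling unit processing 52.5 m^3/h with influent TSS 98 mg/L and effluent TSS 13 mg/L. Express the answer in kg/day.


Concentration drop: TSS_in - TSS_out = 98 - 13 = 85 mg/L
Hourly solids removed = Q * dTSS = 52.5 m^3/h * 85 mg/L = 4462.5 g/h  (m^3/h * mg/L = g/h)
Daily solids removed = 4462.5 * 24 = 107100 g/day
Convert g to kg: 107100 / 1000 = 107.1 kg/day

107.1 kg/day


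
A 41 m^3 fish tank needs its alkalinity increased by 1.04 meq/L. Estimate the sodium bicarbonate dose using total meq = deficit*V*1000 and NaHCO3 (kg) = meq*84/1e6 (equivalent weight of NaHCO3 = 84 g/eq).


Tank volume in L = 41 m^3 * 1000 = 41000 L
Total meq required = 1.04 meq/L * 41000 L = 42640 meq
NaHCO3 mass = 42640 meq * 84 mg/meq / 1e6 = 3.58176 kg

3.58176 kg


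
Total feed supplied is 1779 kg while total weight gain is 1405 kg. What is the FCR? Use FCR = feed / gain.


FCR = feed consumed / weight gained
FCR = 1779 kg / 1405 kg = 1.26619

1.26619


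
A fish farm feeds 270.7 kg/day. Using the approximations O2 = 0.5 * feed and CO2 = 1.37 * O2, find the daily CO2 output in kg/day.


O2 = 270.7 * 0.5 = 135.35
CO2 = 135.35 * 1.37 = 185.4295

185.4295 kg/day


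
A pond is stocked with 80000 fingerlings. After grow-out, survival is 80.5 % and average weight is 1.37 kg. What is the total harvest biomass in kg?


Survivors = 80000 * 80.5/100 = 64400 fish
Harvest biomass = survivors * W_f = 64400 * 1.37 = 88228 kg

88228 kg


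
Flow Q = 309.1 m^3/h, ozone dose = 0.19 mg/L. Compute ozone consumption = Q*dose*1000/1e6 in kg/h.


O3 demand (mg/h) = Q * dose * 1000 = 309.1 * 0.19 * 1000 = 58729 mg/h
Convert mg to kg: 58729 / 1e6 = 0.058729 kg/h

0.058729 kg/h


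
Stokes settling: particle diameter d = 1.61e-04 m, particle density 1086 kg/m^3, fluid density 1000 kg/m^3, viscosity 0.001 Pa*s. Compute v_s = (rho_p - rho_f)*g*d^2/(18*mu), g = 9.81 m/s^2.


Density difference: rho_p - rho_f = 1086 - 1000 = 86 kg/m^3
d^2 = (1.61e-04)^2 = 2.5921e-08 m^2
Numerator = (rho_p - rho_f) * g * d^2 = 86 * 9.81 * 2.5921e-08 = 2.1868511e-05
Denominator = 18 * mu = 18 * 0.001 = 0.018
v_s = 2.1868511e-05 / 0.018 = 0.00121492 m/s
Check: Re = rho_f * v_s * d / mu = 1000 * 0.00121492 * 1.61e-04 / 0.001 = 0.196 < 1, so Stokes' law applies.

0.00121492 m/s


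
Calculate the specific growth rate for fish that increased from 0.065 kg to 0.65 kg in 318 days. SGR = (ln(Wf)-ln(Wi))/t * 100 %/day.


ln(W_f) = ln(0.65) = -0.43078292
ln(W_i) = ln(0.065) = -2.733368
ln(W_f) - ln(W_i) = -0.43078292 - -2.733368 = 2.3025851
SGR = 2.3025851 / 318 * 100 = 0.724083 %/day

0.724083 %/day


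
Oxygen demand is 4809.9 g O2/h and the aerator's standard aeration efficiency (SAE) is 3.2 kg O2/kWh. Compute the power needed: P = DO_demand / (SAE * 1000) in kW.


SAE in g O2/kWh = 3.2 * 1000 = 3200 g/kWh
P = DO_demand / SAE_g = 4809.9 / 3200 = 1.50309 kW

1.50309 kW


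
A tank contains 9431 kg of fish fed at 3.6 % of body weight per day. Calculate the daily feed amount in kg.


Feeding rate fraction = 3.6% / 100 = 0.036
Daily feed = 9431 kg * 0.036 = 339.516 kg/day

339.516 kg/day


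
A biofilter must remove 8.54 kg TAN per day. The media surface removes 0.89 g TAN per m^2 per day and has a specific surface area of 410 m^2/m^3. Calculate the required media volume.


A = 8.54*1000 / 0.89 = 9595.5056 m^2
V = 9595.5056 / 410 = 23.4037

23.4037 m^3


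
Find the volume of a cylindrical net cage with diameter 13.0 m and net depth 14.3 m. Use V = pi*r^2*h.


r = d/2 = 13.0/2 = 6.5 m
Base area = pi*r^2 = pi*6.5^2 = 132.73229 m^2
Volume = 132.73229 * 14.3 = 1898.07 m^3

1898.07 m^3


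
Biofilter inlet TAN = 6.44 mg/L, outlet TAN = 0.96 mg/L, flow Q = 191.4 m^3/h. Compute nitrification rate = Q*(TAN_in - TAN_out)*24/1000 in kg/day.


Concentration drop: TAN_in - TAN_out = 6.44 - 0.96 = 5.48 mg/L
Hourly TAN removed = Q * dTAN = 191.4 m^3/h * 5.48 mg/L = 1048.872 g/h  (m^3/h * mg/L = g/h)
Daily TAN removed = 1048.872 * 24 = 25172.928 g/day
Convert to kg/day: 25172.928 / 1000 = 25.172928 kg/day

25.172928 kg/day


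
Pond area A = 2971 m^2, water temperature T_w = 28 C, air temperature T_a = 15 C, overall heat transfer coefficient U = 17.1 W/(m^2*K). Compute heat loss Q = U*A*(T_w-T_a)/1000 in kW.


Temperature difference dT = 28 - 15 = 13 K
Heat loss (W) = U * A * dT = 17.1 * 2971 * 13 = 660453.3 W
Convert to kW: 660453.3 / 1000 = 660.4533 kW

660.4533 kW


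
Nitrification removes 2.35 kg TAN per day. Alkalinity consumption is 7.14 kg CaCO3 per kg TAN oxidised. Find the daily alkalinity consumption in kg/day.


Alkalinity factor: 7.14 kg CaCO3 consumed per kg TAN nitrified
alk = 2.35 kg TAN * 7.14 = 16.779 kg CaCO3/day

16.779 kg CaCO3/day


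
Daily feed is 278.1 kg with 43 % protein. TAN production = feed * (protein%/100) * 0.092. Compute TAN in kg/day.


Protein in feed = 278.1 * 43/100 = 119.583 kg/day
TAN = protein * 0.092 = 119.583 * 0.092 = 11.001636 kg/day

11.001636 kg/day


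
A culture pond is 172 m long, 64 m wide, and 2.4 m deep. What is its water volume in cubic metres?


Base area = L * W = 172 * 64 = 11008 m^2
Volume = area * depth = 11008 * 2.4 = 26419.2 m^3

26419.2 m^3


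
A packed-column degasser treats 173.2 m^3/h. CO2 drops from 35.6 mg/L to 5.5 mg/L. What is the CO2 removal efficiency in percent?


CO2_out / CO2_in = 5.5 / 35.6 = 0.15449438
Fraction remaining = 0.15449438
efficiency = (1 - 0.15449438) * 100 = 84.5506 %

84.5506 %


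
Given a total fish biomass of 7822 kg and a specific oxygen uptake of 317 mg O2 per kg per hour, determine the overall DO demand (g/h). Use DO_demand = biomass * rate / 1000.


Total O2 consumption (mg/h) = 7822 kg * 317 mg/(kg*h) = 2479574 mg/h
Convert to g/h: 2479574 / 1000 = 2479.574 g/h

2479.574 g/h


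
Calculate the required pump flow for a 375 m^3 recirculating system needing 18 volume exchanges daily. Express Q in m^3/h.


Daily recirculation volume = 375 m^3 * 18 = 6750 m^3/day
Flow rate Q = daily volume / 24 h = 6750 / 24 = 281.25 m^3/h

281.25 m^3/h


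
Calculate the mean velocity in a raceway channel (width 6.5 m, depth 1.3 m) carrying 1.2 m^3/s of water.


Cross-sectional area = W * d = 6.5 * 1.3 = 8.45 m^2
Velocity = Q / A = 1.2 / 8.45 = 0.142012 m/s

0.142012 m/s


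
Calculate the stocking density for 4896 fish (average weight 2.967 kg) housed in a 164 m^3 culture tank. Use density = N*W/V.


Total biomass = 4896 fish * 2.967 kg = 14526.432 kg
Density = total biomass / volume = 14526.432 / 164 = 88.5758 kg/m^3

88.5758 kg/m^3


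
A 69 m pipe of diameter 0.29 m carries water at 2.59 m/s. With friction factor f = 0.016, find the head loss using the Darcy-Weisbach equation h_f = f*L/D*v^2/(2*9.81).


v^2 = 2.59^2 = 6.7081 m^2/s^2
L/D = 69/0.29 = 237.93103
h_f = f*(L/D)*v^2/(2g) = 0.016 * 237.93103 * 6.7081 / 19.62 = 1.30158 m

1.30158 m


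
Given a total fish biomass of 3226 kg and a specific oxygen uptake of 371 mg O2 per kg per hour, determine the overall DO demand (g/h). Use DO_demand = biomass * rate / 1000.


Total O2 consumption (mg/h) = 3226 kg * 371 mg/(kg*h) = 1196846 mg/h
Convert to g/h: 1196846 / 1000 = 1196.846 g/h

1196.846 g/h


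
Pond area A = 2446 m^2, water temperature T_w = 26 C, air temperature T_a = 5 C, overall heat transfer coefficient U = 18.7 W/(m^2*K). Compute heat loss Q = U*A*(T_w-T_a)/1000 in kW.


Temperature difference dT = 26 - 5 = 21 K
Heat loss (W) = U * A * dT = 18.7 * 2446 * 21 = 960544.2 W
Convert to kW: 960544.2 / 1000 = 960.5442 kW

960.5442 kW


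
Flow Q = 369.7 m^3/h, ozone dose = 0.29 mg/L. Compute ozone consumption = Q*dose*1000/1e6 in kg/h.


O3 demand (mg/h) = Q * dose * 1000 = 369.7 * 0.29 * 1000 = 107213 mg/h
Convert mg to kg: 107213 / 1e6 = 0.107213 kg/h

0.107213 kg/h


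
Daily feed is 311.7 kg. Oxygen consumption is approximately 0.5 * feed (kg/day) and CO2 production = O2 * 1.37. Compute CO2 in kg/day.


O2 = 311.7 * 0.5 = 155.85
CO2 = 155.85 * 1.37 = 213.5145

213.5145 kg/day


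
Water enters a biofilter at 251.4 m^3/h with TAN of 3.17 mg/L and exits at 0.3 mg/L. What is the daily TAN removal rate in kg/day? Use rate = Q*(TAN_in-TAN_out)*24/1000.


Concentration drop: TAN_in - TAN_out = 3.17 - 0.3 = 2.87 mg/L
Hourly TAN removed = Q * dTAN = 251.4 m^3/h * 2.87 mg/L = 721.518 g/h  (m^3/h * mg/L = g/h)
Daily TAN removed = 721.518 * 24 = 17316.432 g/day
Convert to kg/day: 17316.432 / 1000 = 17.316432 kg/day

17.316432 kg/day


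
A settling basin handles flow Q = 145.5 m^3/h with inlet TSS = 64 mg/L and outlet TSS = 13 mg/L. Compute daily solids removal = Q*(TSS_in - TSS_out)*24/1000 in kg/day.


Concentration drop: TSS_in - TSS_out = 64 - 13 = 51 mg/L
Hourly solids removed = Q * dTSS = 145.5 m^3/h * 51 mg/L = 7420.5 g/h  (m^3/h * mg/L = g/h)
Daily solids removed = 7420.5 * 24 = 178092 g/day
Convert g to kg: 178092 / 1000 = 178.092 kg/day

178.092 kg/day


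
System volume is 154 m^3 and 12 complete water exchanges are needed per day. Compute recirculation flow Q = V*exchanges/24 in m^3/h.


Daily recirculation volume = 154 m^3 * 12 = 1848 m^3/day
Flow rate Q = daily volume / 24 h = 1848 / 24 = 77 m^3/h

77 m^3/h


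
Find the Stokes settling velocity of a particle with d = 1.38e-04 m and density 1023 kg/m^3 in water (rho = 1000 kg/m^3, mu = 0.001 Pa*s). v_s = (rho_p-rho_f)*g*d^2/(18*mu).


Density difference: rho_p - rho_f = 1023 - 1000 = 23 kg/m^3
d^2 = (1.38e-04)^2 = 1.9044e-08 m^2
Numerator = (rho_p - rho_f) * g * d^2 = 23 * 9.81 * 1.9044e-08 = 4.2968977e-06
Denominator = 18 * mu = 18 * 0.001 = 0.018
v_s = 4.2968977e-06 / 0.018 = 2.38717e-04 m/s
Check: Re = rho_f * v_s * d / mu = 1000 * 2.38717e-04 * 1.38e-04 / 0.001 = 0.0329 < 1, so Stokes' law applies.

2.38717e-04 m/s


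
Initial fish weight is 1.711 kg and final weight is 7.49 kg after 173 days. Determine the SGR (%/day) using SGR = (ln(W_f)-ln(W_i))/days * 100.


ln(W_f) = ln(7.49) = 2.0135688
ln(W_i) = ln(1.711) = 0.53707799
ln(W_f) - ln(W_i) = 2.0135688 - 0.53707799 = 1.4764908
SGR = 1.4764908 / 173 * 100 = 0.853463 %/day

0.853463 %/day


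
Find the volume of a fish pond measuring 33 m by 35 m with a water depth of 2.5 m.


Base area = L * W = 33 * 35 = 1155 m^2
Volume = area * depth = 1155 * 2.5 = 2887.5 m^3

2887.5 m^3


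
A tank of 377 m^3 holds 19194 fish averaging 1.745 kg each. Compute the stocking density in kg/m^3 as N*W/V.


Total biomass = 19194 fish * 1.745 kg = 33493.53 kg
Density = total biomass / volume = 33493.53 / 377 = 88.8423 kg/m^3

88.8423 kg/m^3


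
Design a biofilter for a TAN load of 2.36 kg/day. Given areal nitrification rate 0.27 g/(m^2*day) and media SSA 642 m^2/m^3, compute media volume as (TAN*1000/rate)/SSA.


A = 2.36*1000 / 0.27 = 8740.7407 m^2
V = 8740.7407 / 642 = 13.6149

13.6149 m^3


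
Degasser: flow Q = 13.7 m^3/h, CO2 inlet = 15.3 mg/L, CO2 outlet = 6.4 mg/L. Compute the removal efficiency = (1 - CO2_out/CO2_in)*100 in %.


CO2_out / CO2_in = 6.4 / 15.3 = 0.41830065
Fraction remaining = 0.41830065
efficiency = (1 - 0.41830065) * 100 = 58.1699 %

58.1699 %


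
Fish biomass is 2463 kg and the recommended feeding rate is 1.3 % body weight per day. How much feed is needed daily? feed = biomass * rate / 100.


Feeding rate fraction = 1.3% / 100 = 0.013
Daily feed = 2463 kg * 0.013 = 32.019 kg/day

32.019 kg/day


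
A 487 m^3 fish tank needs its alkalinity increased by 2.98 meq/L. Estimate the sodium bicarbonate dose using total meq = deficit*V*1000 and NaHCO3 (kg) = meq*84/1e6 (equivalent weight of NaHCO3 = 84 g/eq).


Tank volume in L = 487 m^3 * 1000 = 487000 L
Total meq required = 2.98 meq/L * 487000 L = 1451260 meq
NaHCO3 mass = 1451260 meq * 84 mg/meq / 1e6 = 121.906 kg

121.906 kg


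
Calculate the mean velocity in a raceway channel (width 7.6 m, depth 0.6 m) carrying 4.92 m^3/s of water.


Cross-sectional area = W * d = 7.6 * 0.6 = 4.56 m^2
Velocity = Q / A = 4.92 / 4.56 = 1.07895 m/s

1.07895 m/s


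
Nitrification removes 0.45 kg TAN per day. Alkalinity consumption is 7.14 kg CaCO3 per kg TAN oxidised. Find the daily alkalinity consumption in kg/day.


Alkalinity factor: 7.14 kg CaCO3 consumed per kg TAN nitrified
alk = 0.45 kg TAN * 7.14 = 3.213 kg CaCO3/day

3.213 kg CaCO3/day


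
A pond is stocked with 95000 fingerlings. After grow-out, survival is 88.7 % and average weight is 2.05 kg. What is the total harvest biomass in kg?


Survivors = 95000 * 88.7/100 = 84265 fish
Harvest biomass = survivors * W_f = 84265 * 2.05 = 172743.25 kg

172743.25 kg


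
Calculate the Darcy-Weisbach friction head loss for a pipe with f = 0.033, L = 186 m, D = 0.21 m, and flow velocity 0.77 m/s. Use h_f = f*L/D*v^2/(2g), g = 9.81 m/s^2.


v^2 = 0.77^2 = 0.5929 m^2/s^2
L/D = 186/0.21 = 885.71429
h_f = f*(L/D)*v^2/(2g) = 0.033 * 885.71429 * 0.5929 / 19.62 = 0.883263 m

0.883263 m


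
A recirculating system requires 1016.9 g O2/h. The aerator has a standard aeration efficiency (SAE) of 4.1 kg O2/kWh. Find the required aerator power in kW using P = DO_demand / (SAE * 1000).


SAE in g O2/kWh = 4.1 * 1000 = 4100 g/kWh
P = DO_demand / SAE_g = 1016.9 / 4100 = 0.248024 kW

0.248024 kW


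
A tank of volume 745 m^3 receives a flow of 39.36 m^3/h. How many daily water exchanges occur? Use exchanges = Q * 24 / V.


Daily flow volume = 39.36 m^3/h * 24 h = 944.64 m^3/day
Exchanges = daily flow / tank volume = 944.64 / 745 = 1.26797 exchanges/day

1.26797 exchanges/day


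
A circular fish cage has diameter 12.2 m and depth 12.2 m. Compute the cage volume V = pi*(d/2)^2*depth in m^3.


r = d/2 = 12.2/2 = 6.1 m
Base area = pi*r^2 = pi*6.1^2 = 116.89866 m^2
Volume = 116.89866 * 12.2 = 1426.16 m^3

1426.16 m^3


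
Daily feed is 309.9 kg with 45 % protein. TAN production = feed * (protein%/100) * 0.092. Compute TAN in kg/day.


Protein in feed = 309.9 * 45/100 = 139.455 kg/day
TAN = protein * 0.092 = 139.455 * 0.092 = 12.82986 kg/day

12.82986 kg/day


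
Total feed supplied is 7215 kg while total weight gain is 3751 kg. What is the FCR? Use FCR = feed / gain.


FCR = feed consumed / weight gained
FCR = 7215 kg / 3751 kg = 1.92349

1.92349


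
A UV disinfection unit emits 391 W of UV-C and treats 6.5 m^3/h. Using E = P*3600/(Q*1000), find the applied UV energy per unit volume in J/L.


Energy delivered per hour = 391 W * 3600 s = 1407600 J/h
Volume treated per hour = 6.5 m^3/h * 1000 = 6500 L/h
dose = 1407600 / 6500 = 216.554 J/L

216.554 J/L


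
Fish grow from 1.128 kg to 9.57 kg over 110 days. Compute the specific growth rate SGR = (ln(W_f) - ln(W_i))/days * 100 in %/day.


ln(W_f) = ln(9.57) = 2.2586332
ln(W_i) = ln(1.128) = 0.12044615
ln(W_f) - ln(W_i) = 2.2586332 - 0.12044615 = 2.138187
SGR = 2.138187 / 110 * 100 = 1.94381 %/day

1.94381 %/day


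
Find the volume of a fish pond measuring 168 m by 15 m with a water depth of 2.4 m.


Base area = L * W = 168 * 15 = 2520 m^2
Volume = area * depth = 2520 * 2.4 = 6048 m^3

6048 m^3


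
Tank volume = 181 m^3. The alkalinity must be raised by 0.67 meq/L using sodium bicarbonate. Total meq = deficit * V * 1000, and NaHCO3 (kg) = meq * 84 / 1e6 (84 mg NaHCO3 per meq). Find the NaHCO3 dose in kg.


Tank volume in L = 181 m^3 * 1000 = 181000 L
Total meq required = 0.67 meq/L * 181000 L = 121270 meq
NaHCO3 mass = 121270 meq * 84 mg/meq / 1e6 = 10.1867 kg

10.1867 kg


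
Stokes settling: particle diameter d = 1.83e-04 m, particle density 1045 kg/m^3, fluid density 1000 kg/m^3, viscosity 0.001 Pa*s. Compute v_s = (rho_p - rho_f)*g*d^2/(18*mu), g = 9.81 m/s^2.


Density difference: rho_p - rho_f = 1045 - 1000 = 45 kg/m^3
d^2 = (1.83e-04)^2 = 3.3489e-08 m^2
Numerator = (rho_p - rho_f) * g * d^2 = 45 * 9.81 * 3.3489e-08 = 1.4783719e-05
Denominator = 18 * mu = 18 * 0.001 = 0.018
v_s = 1.4783719e-05 / 0.018 = 8.21318e-04 m/s
Check: Re = rho_f * v_s * d / mu = 1000 * 8.21318e-04 * 1.83e-04 / 0.001 = 0.15 < 1, so Stokes' law applies.

8.21318e-04 m/s


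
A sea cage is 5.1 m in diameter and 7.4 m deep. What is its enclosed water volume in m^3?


r = d/2 = 5.1/2 = 2.55 m
Base area = pi*r^2 = pi*2.55^2 = 20.428206 m^2
Volume = 20.428206 * 7.4 = 151.169 m^3

151.169 m^3


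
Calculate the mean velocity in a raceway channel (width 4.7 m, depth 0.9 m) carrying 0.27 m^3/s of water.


Cross-sectional area = W * d = 4.7 * 0.9 = 4.23 m^2
Velocity = Q / A = 0.27 / 4.23 = 0.0638298 m/s

0.0638298 m/s


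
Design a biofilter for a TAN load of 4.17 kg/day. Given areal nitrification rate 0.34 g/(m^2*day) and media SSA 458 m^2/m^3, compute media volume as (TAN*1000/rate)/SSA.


A = 4.17*1000 / 0.34 = 12264.706 m^2
V = 12264.706 / 458 = 26.7788

26.7788 m^3


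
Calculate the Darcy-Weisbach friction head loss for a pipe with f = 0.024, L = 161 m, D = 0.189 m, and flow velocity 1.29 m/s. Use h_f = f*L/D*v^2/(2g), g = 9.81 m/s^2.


v^2 = 1.29^2 = 1.6641 m^2/s^2
L/D = 161/0.189 = 851.85185
h_f = f*(L/D)*v^2/(2g) = 0.024 * 851.85185 * 1.6641 / 19.62 = 1.73403 m

1.73403 m


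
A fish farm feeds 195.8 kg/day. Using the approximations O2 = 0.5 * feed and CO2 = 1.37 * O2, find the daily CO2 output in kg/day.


O2 = 195.8 * 0.5 = 97.9
CO2 = 97.9 * 1.37 = 134.123

134.123 kg/day


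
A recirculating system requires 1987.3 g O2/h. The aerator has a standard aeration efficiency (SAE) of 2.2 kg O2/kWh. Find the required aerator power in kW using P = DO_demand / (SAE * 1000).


SAE in g O2/kWh = 2.2 * 1000 = 2200 g/kWh
P = DO_demand / SAE_g = 1987.3 / 2200 = 0.903318 kW

0.903318 kW


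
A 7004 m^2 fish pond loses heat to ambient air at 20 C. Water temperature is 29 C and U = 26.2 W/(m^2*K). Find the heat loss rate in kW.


Temperature difference dT = 29 - 20 = 9 K
Heat loss (W) = U * A * dT = 26.2 * 7004 * 9 = 1651543.2 W
Convert to kW: 1651543.2 / 1000 = 1651.5432 kW

1651.5432 kW


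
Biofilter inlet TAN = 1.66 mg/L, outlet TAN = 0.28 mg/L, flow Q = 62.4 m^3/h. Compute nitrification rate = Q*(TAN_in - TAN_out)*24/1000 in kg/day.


Concentration drop: TAN_in - TAN_out = 1.66 - 0.28 = 1.38 mg/L
Hourly TAN removed = Q * dTAN = 62.4 m^3/h * 1.38 mg/L = 86.112 g/h  (m^3/h * mg/L = g/h)
Daily TAN removed = 86.112 * 24 = 2066.688 g/day
Convert to kg/day: 2066.688 / 1000 = 2.066688 kg/day

2.066688 kg/day


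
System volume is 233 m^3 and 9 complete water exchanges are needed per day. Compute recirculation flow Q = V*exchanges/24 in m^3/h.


Daily recirculation volume = 233 m^3 * 9 = 2097 m^3/day
Flow rate Q = daily volume / 24 h = 2097 / 24 = 87.375 m^3/h

87.375 m^3/h


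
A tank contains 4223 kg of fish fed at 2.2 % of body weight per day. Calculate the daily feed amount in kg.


Feeding rate fraction = 2.2% / 100 = 0.022
Daily feed = 4223 kg * 0.022 = 92.906 kg/day

92.906 kg/day


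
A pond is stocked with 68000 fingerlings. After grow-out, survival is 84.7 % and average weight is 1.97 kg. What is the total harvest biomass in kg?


Survivors = 68000 * 84.7/100 = 57596 fish
Harvest biomass = survivors * W_f = 57596 * 1.97 = 113464.12 kg

113464.12 kg


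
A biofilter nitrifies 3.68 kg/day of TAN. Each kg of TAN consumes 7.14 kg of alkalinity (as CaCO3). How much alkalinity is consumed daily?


Alkalinity factor: 7.14 kg CaCO3 consumed per kg TAN nitrified
alk = 3.68 kg TAN * 7.14 = 26.2752 kg CaCO3/day

26.2752 kg CaCO3/day


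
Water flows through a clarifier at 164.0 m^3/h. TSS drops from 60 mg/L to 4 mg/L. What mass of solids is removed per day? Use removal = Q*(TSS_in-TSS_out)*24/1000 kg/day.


Concentration drop: TSS_in - TSS_out = 60 - 4 = 56 mg/L
Hourly solids removed = Q * dTSS = 164.0 m^3/h * 56 mg/L = 9184 g/h  (m^3/h * mg/L = g/h)
Daily solids removed = 9184 * 24 = 220416 g/day
Convert g to kg: 220416 / 1000 = 220.416 kg/day

220.416 kg/day


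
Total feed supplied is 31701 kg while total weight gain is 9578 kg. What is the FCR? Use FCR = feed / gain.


FCR = feed consumed / weight gained
FCR = 31701 kg / 9578 kg = 3.30977

3.30977


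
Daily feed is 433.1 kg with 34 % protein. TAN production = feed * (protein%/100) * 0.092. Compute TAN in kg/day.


Protein in feed = 433.1 * 34/100 = 147.254 kg/day
TAN = protein * 0.092 = 147.254 * 0.092 = 13.547368 kg/day

13.547368 kg/day


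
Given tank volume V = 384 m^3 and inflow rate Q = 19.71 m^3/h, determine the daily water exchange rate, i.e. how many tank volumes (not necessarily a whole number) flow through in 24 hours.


Daily flow volume = 19.71 m^3/h * 24 h = 473.04 m^3/day
Exchanges = daily flow / tank volume = 473.04 / 384 = 1.23188 exchanges/day

1.23188 exchanges/day


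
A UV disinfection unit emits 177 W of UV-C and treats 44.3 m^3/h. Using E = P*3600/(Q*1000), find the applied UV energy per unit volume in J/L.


Energy delivered per hour = 177 W * 3600 s = 637200 J/h
Volume treated per hour = 44.3 m^3/h * 1000 = 44300 L/h
dose = 637200 / 44300 = 14.3837 J/L

14.3837 J/L


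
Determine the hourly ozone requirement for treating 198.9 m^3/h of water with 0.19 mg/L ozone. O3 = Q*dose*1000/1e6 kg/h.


O3 demand (mg/h) = Q * dose * 1000 = 198.9 * 0.19 * 1000 = 37791 mg/h
Convert mg to kg: 37791 / 1e6 = 0.037791 kg/h

0.037791 kg/h


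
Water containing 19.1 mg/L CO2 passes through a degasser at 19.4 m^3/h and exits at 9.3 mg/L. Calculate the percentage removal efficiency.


CO2_out / CO2_in = 9.3 / 19.1 = 0.48691099
Fraction remaining = 0.48691099
efficiency = (1 - 0.48691099) * 100 = 51.3089 %

51.3089 %


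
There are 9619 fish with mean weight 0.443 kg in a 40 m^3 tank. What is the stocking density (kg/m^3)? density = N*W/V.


Total biomass = 9619 fish * 0.443 kg = 4261.217 kg
Density = total biomass / volume = 4261.217 / 40 = 106.53 kg/m^3

106.53 kg/m^3


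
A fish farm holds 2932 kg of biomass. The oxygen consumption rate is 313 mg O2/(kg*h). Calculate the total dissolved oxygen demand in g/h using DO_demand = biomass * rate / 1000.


Total O2 consumption (mg/h) = 2932 kg * 313 mg/(kg*h) = 917716 mg/h
Convert to g/h: 917716 / 1000 = 917.716 g/h

917.716 g/h


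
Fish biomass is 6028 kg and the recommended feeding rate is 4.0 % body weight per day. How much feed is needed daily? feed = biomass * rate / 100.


Feeding rate fraction = 4.0% / 100 = 0.04
Daily feed = 6028 kg * 0.04 = 241.12 kg/day

241.12 kg/day


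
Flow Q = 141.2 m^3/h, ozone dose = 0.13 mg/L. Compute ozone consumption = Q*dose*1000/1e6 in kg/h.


O3 demand (mg/h) = Q * dose * 1000 = 141.2 * 0.13 * 1000 = 18356 mg/h
Convert mg to kg: 18356 / 1e6 = 0.018356 kg/h

0.018356 kg/h


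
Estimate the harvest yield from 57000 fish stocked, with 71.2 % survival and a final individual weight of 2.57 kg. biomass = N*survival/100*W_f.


Survivors = 57000 * 71.2/100 = 40584 fish
Harvest biomass = survivors * W_f = 40584 * 2.57 = 104300.88 kg

104300.88 kg


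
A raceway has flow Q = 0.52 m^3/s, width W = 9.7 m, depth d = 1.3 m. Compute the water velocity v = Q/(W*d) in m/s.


Cross-sectional area = W * d = 9.7 * 1.3 = 12.61 m^2
Velocity = Q / A = 0.52 / 12.61 = 0.0412371 m/s

0.0412371 m/s


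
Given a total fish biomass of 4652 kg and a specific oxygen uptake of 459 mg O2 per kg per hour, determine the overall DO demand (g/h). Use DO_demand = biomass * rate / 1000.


Total O2 consumption (mg/h) = 4652 kg * 459 mg/(kg*h) = 2135268 mg/h
Convert to g/h: 2135268 / 1000 = 2135.268 g/h

2135.268 g/h


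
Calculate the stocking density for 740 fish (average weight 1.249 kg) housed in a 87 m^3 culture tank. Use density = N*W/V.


Total biomass = 740 fish * 1.249 kg = 924.26 kg
Density = total biomass / volume = 924.26 / 87 = 10.6237 kg/m^3

10.6237 kg/m^3


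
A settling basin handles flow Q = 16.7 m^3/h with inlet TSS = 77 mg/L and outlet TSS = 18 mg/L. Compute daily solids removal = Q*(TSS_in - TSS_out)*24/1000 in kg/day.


Concentration drop: TSS_in - TSS_out = 77 - 18 = 59 mg/L
Hourly solids removed = Q * dTSS = 16.7 m^3/h * 59 mg/L = 985.3 g/h  (m^3/h * mg/L = g/h)
Daily solids removed = 985.3 * 24 = 23647.2 g/day
Convert g to kg: 23647.2 / 1000 = 23.6472 kg/day

23.6472 kg/day


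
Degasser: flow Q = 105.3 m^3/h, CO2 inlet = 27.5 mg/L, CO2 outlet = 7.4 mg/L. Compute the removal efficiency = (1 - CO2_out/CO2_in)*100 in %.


CO2_out / CO2_in = 7.4 / 27.5 = 0.26909091
Fraction remaining = 0.26909091
efficiency = (1 - 0.26909091) * 100 = 73.0909 %

73.0909 %


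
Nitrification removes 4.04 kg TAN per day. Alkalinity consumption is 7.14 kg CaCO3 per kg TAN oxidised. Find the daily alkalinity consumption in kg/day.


Alkalinity factor: 7.14 kg CaCO3 consumed per kg TAN nitrified
alk = 4.04 kg TAN * 7.14 = 28.8456 kg CaCO3/day

28.8456 kg CaCO3/day


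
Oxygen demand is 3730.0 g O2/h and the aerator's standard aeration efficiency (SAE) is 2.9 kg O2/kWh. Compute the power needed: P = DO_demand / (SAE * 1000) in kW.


SAE in g O2/kWh = 2.9 * 1000 = 2900 g/kWh
P = DO_demand / SAE_g = 3730.0 / 2900 = 1.28621 kW

1.28621 kW


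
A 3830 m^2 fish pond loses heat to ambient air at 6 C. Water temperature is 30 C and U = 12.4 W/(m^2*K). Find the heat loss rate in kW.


Temperature difference dT = 30 - 6 = 24 K
Heat loss (W) = U * A * dT = 12.4 * 3830 * 24 = 1139808 W
Convert to kW: 1139808 / 1000 = 1139.808 kW

1139.808 kW


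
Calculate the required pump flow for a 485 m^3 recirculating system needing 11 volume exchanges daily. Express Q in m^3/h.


Daily recirculation volume = 485 m^3 * 11 = 5335 m^3/day
Flow rate Q = daily volume / 24 h = 5335 / 24 = 222.292 m^3/h

222.292 m^3/h
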